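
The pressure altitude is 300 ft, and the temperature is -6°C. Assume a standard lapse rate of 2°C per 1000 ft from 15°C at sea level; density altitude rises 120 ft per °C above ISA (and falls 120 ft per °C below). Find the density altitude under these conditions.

ISA temperature at 300 ft = 15 − 2 × (300/1000) = 14.4°C.
ISA deviation = -6 − 14.4 = -20.4°C.
Density altitude = 300 + 120 × (-20.4) = 300 + (-2448) = -2148 ft.

-2148 ft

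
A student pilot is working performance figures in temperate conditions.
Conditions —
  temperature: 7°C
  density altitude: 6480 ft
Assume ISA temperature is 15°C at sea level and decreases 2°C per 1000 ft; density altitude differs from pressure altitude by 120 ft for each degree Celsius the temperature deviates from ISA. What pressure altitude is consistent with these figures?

6000 ft

DA = PA + 120 × (OAT − (15 − 2·PA/1000)) = PA + 120·OAT − 1800 + 0.24·PA = 1.24·PA + 120·OAT − 1800.
So 1.24·PA = 6480 − 120 × 7 + 1800 = 7440.
PA = 7440 / 1.24 = 6000 ft.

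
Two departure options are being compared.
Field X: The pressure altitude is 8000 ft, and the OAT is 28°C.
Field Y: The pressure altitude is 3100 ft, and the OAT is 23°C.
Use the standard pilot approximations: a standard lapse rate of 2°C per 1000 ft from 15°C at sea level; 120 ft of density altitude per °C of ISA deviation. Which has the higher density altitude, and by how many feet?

Field X by 6676 ft

Field X: ISA temp = -1°C, deviation +29°C, DA = 8000 + 120 × 29 = 11480 ft.
Field Y: ISA temp = 8.8°C, deviation +14.2°C, DA = 3100 + 120 × 14.2 = 4804 ft.
Field X is higher by 11480 − 4804 = 6676 ft.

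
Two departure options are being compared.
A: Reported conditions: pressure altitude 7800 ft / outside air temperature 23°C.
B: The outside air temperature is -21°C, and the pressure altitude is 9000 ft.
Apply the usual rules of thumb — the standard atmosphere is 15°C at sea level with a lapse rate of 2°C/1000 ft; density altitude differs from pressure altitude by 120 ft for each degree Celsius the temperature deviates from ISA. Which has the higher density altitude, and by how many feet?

A: ISA temp = -0.6°C, deviation +23.6°C, DA = 7800 + 120 × 23.6 = 10632 ft.
B: ISA temp = -3°C, deviation -18°C, DA = 9000 + 120 × (-18) = 6840 ft.
A is higher by 10632 − 6840 = 3792 ft.

A by 3792 ft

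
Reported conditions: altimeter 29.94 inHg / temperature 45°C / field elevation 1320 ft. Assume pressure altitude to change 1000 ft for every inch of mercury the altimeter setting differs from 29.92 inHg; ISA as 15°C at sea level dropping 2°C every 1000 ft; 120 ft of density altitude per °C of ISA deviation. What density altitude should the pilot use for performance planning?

Pressure altitude = 1320 + (29.92 − 29.94) × 1000 = 1320 + (-20) = 1300 ft.
ISA temperature at 1300 ft = 15 − 2 × (1300/1000) = 12.4°C.
ISA deviation = 45 − 12.4 = +32.6°C.
Density altitude = 1300 + 120 × (32.6) = 5212 ft.

5212 ft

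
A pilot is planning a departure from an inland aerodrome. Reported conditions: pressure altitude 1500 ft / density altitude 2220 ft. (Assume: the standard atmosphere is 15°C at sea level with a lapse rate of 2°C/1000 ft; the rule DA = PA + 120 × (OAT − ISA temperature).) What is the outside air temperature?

Density altitude − pressure altitude = 2220 − 1500 = +720 ft.
At 120 ft/°C that is an ISA deviation of 720/120 = +6°C.
ISA temperature at 1500 ft = 15 − 2 × (1500/1000) = 12°C.
OAT = ISA + deviation = 12 + (+6) = 18°C.

18°C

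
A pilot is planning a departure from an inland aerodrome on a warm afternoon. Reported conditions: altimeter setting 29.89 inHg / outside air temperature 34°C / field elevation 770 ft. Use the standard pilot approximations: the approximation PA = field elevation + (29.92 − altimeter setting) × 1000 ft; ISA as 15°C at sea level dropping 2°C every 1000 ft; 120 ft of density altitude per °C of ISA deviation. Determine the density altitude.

3272 ft

Pressure altitude = 770 + (29.92 − 29.89) × 1000 = 770 + (+30) = 800 ft.
ISA temperature at 800 ft = 15 − 2 × (800/1000) = 13.4°C.
ISA deviation = 34 − 13.4 = +20.6°C.
Density altitude = 800 + 120 × (20.6) = 3272 ft.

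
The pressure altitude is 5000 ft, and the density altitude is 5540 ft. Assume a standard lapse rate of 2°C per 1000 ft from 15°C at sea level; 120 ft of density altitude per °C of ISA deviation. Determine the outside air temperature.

Density altitude − pressure altitude = 5540 − 5000 = +540 ft.
At 120 ft/°C that is an ISA deviation of 540/120 = +4.5°C.
ISA temperature at 5000 ft = 15 − 2 × (5000/1000) = 5°C.
OAT = ISA + deviation = 5 + (+4.5) = 9.5°C.

9.5°C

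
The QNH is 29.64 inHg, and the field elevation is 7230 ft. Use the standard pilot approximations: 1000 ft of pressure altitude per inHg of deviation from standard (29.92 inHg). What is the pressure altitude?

Pressure correction = (29.92 − 29.64) × 1000 = +280 ft.
Pressure altitude = 7230 + (+280) = 7510 ft.

7510 ft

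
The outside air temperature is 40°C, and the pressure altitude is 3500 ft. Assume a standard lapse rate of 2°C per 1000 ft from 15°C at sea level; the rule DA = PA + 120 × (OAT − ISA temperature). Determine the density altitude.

ISA temperature at 3500 ft = 15 − 2 × (3500/1000) = 8°C.
ISA deviation = 40 − 8 = +32°C.
Density altitude = 3500 + 120 × (32) = 3500 + (+3840) = 7340 ft.

7340 ft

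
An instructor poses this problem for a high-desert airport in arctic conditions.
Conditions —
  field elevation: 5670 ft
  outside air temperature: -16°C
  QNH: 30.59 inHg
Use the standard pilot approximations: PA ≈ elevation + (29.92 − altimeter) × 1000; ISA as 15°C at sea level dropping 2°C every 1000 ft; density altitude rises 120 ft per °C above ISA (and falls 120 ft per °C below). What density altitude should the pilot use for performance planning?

Pressure altitude = 5670 + (29.92 − 30.59) × 1000 = 5670 + (-670) = 5000 ft.
ISA temperature at 5000 ft = 15 − 2 × (5000/1000) = 5°C.
ISA deviation = -16 − 5 = -21°C.
Density altitude = 5000 + 120 × (-21) = 2480 ft.

2480 ft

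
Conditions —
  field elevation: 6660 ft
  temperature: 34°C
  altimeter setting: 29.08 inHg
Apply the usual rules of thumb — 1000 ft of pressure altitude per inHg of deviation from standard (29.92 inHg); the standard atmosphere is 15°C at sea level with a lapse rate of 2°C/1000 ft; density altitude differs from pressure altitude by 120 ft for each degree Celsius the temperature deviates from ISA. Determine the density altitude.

11580 ft

Pressure altitude = 6660 + (29.92 − 29.08) × 1000 = 6660 + (+840) = 7500 ft.
ISA temperature at 7500 ft = 15 − 2 × (7500/1000) = 0°C.
ISA deviation = 34 − 0 = +34°C.
Density altitude = 7500 + 120 × (34) = 11580 ft.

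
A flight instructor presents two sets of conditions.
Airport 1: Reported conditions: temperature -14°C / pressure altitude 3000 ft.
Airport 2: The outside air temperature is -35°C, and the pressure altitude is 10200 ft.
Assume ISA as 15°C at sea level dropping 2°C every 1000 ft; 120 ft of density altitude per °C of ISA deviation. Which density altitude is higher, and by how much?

Airport 2 by 6408 ft

Airport 1: ISA temp = 9°C, deviation -23°C, DA = 3000 + 120 × (-23) = 240 ft.
Airport 2: ISA temp = -5.4°C, deviation -29.6°C, DA = 10200 + 120 × (-29.6) = 6648 ft.
Airport 2 is higher by 6648 − 240 = 6408 ft.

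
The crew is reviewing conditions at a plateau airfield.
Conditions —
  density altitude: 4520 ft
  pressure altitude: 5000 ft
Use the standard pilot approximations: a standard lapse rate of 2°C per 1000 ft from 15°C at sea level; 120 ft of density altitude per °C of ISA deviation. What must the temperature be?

1°C

Density altitude − pressure altitude = 4520 − 5000 = -480 ft.
At 120 ft/°C that is an ISA deviation of -480/120 = -4°C.
ISA temperature at 5000 ft = 15 − 2 × (5000/1000) = 5°C.
OAT = ISA + deviation = 5 + (-4) = 1°C.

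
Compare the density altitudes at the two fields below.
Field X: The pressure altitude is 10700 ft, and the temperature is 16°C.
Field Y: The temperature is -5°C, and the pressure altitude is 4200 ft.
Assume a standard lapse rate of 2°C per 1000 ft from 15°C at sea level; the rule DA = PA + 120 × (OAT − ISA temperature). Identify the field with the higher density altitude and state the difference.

Field X: ISA temp = -6.4°C, deviation +22.4°C, DA = 10700 + 120 × 22.4 = 13388 ft.
Field Y: ISA temp = 6.6°C, deviation -11.6°C, DA = 4200 + 120 × (-11.6) = 2808 ft.
Field X is higher by 13388 − 2808 = 10580 ft.

Field X by 10580 ft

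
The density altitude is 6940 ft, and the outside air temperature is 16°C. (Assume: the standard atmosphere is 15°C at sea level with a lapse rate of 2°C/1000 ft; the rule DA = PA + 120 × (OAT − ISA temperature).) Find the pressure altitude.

DA = PA + 120 × (OAT − (15 − 2·PA/1000)) = PA + 120·OAT − 1800 + 0.24·PA = 1.24·PA + 120·OAT − 1800.
So 1.24·PA = 6940 − 120 × 16 + 1800 = 6820.
PA = 6820 / 1.24 = 5500 ft.

5500 ft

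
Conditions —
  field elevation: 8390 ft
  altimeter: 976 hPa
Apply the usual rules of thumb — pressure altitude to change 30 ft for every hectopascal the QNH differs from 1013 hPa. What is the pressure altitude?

9500 ft

Pressure correction = (1013 − 976) × 30 = +1110 ft.
Pressure altitude = 8390 + (+1110) = 9500 ft.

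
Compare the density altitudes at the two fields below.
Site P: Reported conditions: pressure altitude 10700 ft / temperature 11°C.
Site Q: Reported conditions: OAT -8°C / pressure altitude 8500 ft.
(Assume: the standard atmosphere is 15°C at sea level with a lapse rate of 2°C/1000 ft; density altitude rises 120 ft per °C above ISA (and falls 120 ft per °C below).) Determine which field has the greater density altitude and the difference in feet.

Site P by 5008 ft

Site P: ISA temp = -6.4°C, deviation +17.4°C, DA = 10700 + 120 × 17.4 = 12788 ft.
Site Q: ISA temp = -2°C, deviation -6°C, DA = 8500 + 120 × (-6) = 7780 ft.
Site P is higher by 12788 − 7780 = 5008 ft.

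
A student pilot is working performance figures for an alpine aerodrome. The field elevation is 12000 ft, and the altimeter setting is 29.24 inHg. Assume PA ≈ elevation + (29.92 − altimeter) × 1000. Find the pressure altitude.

Pressure correction = (29.92 − 29.24) × 1000 = +680 ft.
Pressure altitude = 12000 + (+680) = 12680 ft.

12680 ft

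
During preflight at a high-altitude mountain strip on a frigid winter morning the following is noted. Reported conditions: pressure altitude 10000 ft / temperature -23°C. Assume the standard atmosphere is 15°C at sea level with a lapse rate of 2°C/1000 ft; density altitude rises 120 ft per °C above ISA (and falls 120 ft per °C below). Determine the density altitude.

ISA temperature at 10000 ft = 15 − 2 × (10000/1000) = -5°C.
ISA deviation = -23 − (-5) = -18°C.
Density altitude = 10000 + 120 × (-18) = 10000 + (-2160) = 7840 ft.

7840 ft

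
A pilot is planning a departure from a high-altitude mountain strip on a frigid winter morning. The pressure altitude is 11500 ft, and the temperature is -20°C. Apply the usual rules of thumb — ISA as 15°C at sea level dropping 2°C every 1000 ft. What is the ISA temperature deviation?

ISA-12°C

ISA temperature at 11500 ft = 15 − 2 × (11500/1000) = -8°C.
Deviation = OAT − ISA = -20 − (-8) = -12°C.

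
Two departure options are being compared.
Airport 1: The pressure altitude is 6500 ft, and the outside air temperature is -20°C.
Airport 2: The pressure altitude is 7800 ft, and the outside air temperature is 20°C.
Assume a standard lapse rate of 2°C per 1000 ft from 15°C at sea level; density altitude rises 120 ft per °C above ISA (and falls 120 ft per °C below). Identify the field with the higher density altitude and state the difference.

Airport 2 by 6412 ft

Airport 1: ISA temp = 2°C, deviation -22°C, DA = 6500 + 120 × (-22) = 3860 ft.
Airport 2: ISA temp = -0.6°C, deviation +20.6°C, DA = 7800 + 120 × 20.6 = 10272 ft.
Airport 2 is higher by 10272 − 3860 = 6412 ft.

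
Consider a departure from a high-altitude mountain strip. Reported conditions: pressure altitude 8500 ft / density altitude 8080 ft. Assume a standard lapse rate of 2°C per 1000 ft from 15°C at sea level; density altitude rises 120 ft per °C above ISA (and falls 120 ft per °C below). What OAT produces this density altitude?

Density altitude − pressure altitude = 8080 − 8500 = -420 ft.
At 120 ft/°C that is an ISA deviation of -420/120 = -3.5°C.
ISA temperature at 8500 ft = 15 − 2 × (8500/1000) = -2°C.
OAT = ISA + deviation = -2 + (-3.5) = -5.5°C.

-5.5°C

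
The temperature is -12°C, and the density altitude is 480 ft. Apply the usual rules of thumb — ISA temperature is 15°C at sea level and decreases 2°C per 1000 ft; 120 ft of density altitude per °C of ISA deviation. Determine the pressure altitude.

3000 ft

DA = PA + 120 × (OAT − (15 − 2·PA/1000)) = PA + 120·OAT − 1800 + 0.24·PA = 1.24·PA + 120·OAT − 1800.
So 1.24·PA = 480 − 120 × (-12) + 1800 = 3720.
PA = 3720 / 1.24 = 3000 ft.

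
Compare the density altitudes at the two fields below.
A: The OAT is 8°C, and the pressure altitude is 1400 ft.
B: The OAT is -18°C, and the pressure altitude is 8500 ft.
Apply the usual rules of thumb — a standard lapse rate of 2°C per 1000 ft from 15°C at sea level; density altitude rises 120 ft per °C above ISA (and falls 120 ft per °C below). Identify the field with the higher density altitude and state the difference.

B by 5684 ft

A: ISA temp = 12.2°C, deviation -4.2°C, DA = 1400 + 120 × (-4.2) = 896 ft.
B: ISA temp = -2°C, deviation -16°C, DA = 8500 + 120 × (-16) = 6580 ft.
B is higher by 6580 − 896 = 5684 ft.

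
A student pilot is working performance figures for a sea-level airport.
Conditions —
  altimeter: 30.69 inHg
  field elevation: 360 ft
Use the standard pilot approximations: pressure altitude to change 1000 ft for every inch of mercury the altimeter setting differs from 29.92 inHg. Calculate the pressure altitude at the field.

-410 ft

Pressure correction = (29.92 − 30.69) × 1000 = -770 ft.
Pressure altitude = 360 + (-770) = -410 ft.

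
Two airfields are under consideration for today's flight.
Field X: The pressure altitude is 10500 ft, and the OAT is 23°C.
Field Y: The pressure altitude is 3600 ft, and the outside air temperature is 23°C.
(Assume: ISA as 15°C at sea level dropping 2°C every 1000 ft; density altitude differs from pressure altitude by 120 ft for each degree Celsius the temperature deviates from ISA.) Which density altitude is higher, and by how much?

Field X: ISA temp = -6°C, deviation +29°C, DA = 10500 + 120 × 29 = 13980 ft.
Field Y: ISA temp = 7.8°C, deviation +15.2°C, DA = 3600 + 120 × 15.2 = 5424 ft.
Field X is higher by 13980 − 5424 = 8556 ft.

Field X by 8556 ft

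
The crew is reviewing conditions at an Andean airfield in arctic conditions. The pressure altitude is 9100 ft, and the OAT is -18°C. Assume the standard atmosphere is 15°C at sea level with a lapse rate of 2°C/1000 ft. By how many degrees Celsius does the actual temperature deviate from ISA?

ISA-14.8°C

ISA temperature at 9100 ft = 15 − 2 × (9100/1000) = -3.2°C.
Deviation = OAT − ISA = -18 − (-3.2) = -14.8°C.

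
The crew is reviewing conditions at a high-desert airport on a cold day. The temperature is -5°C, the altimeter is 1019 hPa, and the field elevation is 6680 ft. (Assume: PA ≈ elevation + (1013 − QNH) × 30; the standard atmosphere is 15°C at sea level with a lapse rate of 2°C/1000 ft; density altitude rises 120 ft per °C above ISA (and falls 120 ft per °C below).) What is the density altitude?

Pressure altitude = 6680 + (1013 − 1019) × 30 = 6680 + (-180) = 6500 ft.
ISA temperature at 6500 ft = 15 − 2 × (6500/1000) = 2°C.
ISA deviation = -5 − 2 = -7°C.
Density altitude = 6500 + 120 × (-7) = 5660 ft.

5660 ft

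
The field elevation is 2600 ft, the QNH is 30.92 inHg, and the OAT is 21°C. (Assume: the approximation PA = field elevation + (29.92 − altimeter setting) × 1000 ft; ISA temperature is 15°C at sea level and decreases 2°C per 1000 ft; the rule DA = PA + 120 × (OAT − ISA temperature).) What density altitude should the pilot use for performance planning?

Pressure altitude = 2600 + (29.92 − 30.92) × 1000 = 2600 + (-1000) = 1600 ft.
ISA temperature at 1600 ft = 15 − 2 × (1600/1000) = 11.8°C.
ISA deviation = 21 − 11.8 = +9.2°C.
Density altitude = 1600 + 120 × (9.2) = 2704 ft.

2704 ft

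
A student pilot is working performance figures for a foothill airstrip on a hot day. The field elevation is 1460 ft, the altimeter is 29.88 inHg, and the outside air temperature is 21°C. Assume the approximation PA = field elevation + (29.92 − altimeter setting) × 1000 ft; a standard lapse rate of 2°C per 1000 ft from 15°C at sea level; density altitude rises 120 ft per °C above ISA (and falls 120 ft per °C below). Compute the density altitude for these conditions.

Pressure altitude = 1460 + (29.92 − 29.88) × 1000 = 1460 + (+40) = 1500 ft.
ISA temperature at 1500 ft = 15 − 2 × (1500/1000) = 12°C.
ISA deviation = 21 − 12 = +9°C.
Density altitude = 1500 + 120 × (9) = 2580 ft.

2580 ft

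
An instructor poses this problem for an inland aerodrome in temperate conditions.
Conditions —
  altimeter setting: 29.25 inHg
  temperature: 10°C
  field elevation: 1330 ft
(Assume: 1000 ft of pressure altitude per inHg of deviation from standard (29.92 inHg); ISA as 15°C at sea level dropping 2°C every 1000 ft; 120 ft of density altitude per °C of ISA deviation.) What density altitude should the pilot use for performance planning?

Pressure altitude = 1330 + (29.92 − 29.25) × 1000 = 1330 + (+670) = 2000 ft.
ISA temperature at 2000 ft = 15 − 2 × (2000/1000) = 11°C.
ISA deviation = 10 − 11 = -1°C.
Density altitude = 2000 + 120 × (-1) = 1880 ft.

1880 ft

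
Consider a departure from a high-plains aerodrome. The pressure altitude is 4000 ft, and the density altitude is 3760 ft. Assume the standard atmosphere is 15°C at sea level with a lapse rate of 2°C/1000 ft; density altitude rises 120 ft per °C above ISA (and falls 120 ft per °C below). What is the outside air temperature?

5°C

Density altitude − pressure altitude = 3760 − 4000 = -240 ft.
At 120 ft/°C that is an ISA deviation of -240/120 = -2°C.
ISA temperature at 4000 ft = 15 − 2 × (4000/1000) = 7°C.
OAT = ISA + deviation = 7 + (-2) = 5°C.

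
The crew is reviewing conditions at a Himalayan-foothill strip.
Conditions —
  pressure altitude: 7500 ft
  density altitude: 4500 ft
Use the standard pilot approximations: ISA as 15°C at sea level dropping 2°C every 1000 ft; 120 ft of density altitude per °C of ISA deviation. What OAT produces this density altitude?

Density altitude − pressure altitude = 4500 − 7500 = -3000 ft.
At 120 ft/°C that is an ISA deviation of -3000/120 = -25°C.
ISA temperature at 7500 ft = 15 − 2 × (7500/1000) = 0°C.
OAT = ISA + deviation = 0 + (-25) = -25°C.

-25°C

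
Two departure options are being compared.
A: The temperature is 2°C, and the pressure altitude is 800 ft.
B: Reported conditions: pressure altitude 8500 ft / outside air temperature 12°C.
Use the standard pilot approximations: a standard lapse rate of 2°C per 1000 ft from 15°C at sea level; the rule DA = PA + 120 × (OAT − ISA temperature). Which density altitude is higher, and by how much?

B by 10748 ft

A: ISA temp = 13.4°C, deviation -11.4°C, DA = 800 + 120 × (-11.4) = -568 ft.
B: ISA temp = -2°C, deviation +14°C, DA = 8500 + 120 × 14 = 10180 ft.
B is higher by 10180 − (-568) = 10748 ft.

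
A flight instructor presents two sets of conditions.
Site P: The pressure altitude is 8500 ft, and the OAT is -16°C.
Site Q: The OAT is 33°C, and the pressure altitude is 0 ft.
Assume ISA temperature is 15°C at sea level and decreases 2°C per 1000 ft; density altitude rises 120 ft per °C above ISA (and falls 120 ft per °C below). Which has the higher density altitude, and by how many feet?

Site P: ISA temp = -2°C, deviation -14°C, DA = 8500 + 120 × (-14) = 6820 ft.
Site Q: ISA temp = 15°C, deviation +18°C, DA = 0 + 120 × 18 = 2160 ft.
Site P is higher by 6820 − 2160 = 4660 ft.

Site P by 4660 ft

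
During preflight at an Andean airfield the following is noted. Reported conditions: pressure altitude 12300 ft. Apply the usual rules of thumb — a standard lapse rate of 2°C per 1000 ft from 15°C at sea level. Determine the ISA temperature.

-9.6°C

ISA temperature = 15 − 2 × (12300/1000) = 15 − 24.6 = -9.6°C.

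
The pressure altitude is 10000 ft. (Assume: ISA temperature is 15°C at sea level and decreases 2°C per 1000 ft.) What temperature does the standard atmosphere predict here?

ISA temperature = 15 − 2 × (10000/1000) = 15 − 20 = -5°C.

-5°C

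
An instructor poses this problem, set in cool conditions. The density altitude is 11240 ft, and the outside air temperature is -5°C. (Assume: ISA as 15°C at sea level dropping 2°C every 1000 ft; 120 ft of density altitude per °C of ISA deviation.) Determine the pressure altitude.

DA = PA + 120 × (OAT − (15 − 2·PA/1000)) = PA + 120·OAT − 1800 + 0.24·PA = 1.24·PA + 120·OAT − 1800.
So 1.24·PA = 11240 − 120 × (-5) + 1800 = 13640.
PA = 13640 / 1.24 = 11000 ft.

11000 ft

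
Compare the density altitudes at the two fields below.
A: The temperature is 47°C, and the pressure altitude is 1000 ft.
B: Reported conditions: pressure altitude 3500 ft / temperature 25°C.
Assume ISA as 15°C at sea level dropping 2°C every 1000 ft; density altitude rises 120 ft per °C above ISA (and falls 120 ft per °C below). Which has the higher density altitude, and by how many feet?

B by 460 ft

A: ISA temp = 13°C, deviation +34°C, DA = 1000 + 120 × 34 = 5080 ft.
B: ISA temp = 8°C, deviation +17°C, DA = 3500 + 120 × 17 = 5540 ft.
B is higher by 5540 − 5080 = 460 ft.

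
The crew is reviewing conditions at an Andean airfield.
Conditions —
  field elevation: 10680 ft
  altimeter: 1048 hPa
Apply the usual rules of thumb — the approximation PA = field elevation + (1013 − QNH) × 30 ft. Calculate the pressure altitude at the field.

Pressure correction = (1013 − 1048) × 30 = -1050 ft.
Pressure altitude = 10680 + (-1050) = 9630 ft.

9630 ft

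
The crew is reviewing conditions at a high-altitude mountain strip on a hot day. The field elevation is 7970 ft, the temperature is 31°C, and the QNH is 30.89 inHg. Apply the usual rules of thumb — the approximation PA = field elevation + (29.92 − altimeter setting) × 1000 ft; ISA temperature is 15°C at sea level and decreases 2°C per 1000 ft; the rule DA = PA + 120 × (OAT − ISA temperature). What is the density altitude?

Pressure altitude = 7970 + (29.92 − 30.89) × 1000 = 7970 + (-970) = 7000 ft.
ISA temperature at 7000 ft = 15 − 2 × (7000/1000) = 1°C.
ISA deviation = 31 − 1 = +30°C.
Density altitude = 7000 + 120 × (30) = 10600 ft.

10600 ft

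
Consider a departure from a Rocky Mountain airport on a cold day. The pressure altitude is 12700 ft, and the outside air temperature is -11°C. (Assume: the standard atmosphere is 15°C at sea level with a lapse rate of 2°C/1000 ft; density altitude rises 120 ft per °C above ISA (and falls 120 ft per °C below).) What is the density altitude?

12628 ft

ISA temperature at 12700 ft = 15 − 2 × (12700/1000) = -10.4°C.
ISA deviation = -11 − (-10.4) = -0.6°C.
Density altitude = 12700 + 120 × (-0.6) = 12700 + (-72) = 12628 ft.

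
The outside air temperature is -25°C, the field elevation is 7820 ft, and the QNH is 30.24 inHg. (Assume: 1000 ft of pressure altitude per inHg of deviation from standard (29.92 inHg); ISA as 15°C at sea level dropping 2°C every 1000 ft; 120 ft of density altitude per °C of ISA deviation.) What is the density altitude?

Pressure altitude = 7820 + (29.92 − 30.24) × 1000 = 7820 + (-320) = 7500 ft.
ISA temperature at 7500 ft = 15 − 2 × (7500/1000) = 0°C.
ISA deviation = -25 − 0 = -25°C.
Density altitude = 7500 + 120 × (-25) = 4500 ft.

4500 ft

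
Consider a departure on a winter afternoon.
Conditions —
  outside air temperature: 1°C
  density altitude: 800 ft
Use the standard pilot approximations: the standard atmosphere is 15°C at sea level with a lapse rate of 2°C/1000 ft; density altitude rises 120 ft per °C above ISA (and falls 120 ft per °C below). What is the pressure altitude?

DA = PA + 120 × (OAT − (15 − 2·PA/1000)) = PA + 120·OAT − 1800 + 0.24·PA = 1.24·PA + 120·OAT − 1800.
So 1.24·PA = 800 − 120 × 1 + 1800 = 2480.
PA = 2480 / 1.24 = 2000 ft.

2000 ft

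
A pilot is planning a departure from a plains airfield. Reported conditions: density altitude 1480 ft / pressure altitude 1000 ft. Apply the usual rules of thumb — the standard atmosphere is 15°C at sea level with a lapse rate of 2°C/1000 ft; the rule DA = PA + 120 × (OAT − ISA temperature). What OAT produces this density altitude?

Density altitude − pressure altitude = 1480 − 1000 = +480 ft.
At 120 ft/°C that is an ISA deviation of 480/120 = +4°C.
ISA temperature at 1000 ft = 15 − 2 × (1000/1000) = 13°C.
OAT = ISA + deviation = 13 + (+4) = 17°C.

17°C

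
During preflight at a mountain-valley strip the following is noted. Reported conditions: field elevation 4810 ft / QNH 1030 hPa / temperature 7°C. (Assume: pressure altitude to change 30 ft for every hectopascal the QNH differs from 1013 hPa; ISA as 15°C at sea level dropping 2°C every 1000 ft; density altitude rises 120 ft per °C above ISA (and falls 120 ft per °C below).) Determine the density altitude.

Pressure altitude = 4810 + (1013 − 1030) × 30 = 4810 + (-510) = 4300 ft.
ISA temperature at 4300 ft = 15 − 2 × (4300/1000) = 6.4°C.
ISA deviation = 7 − 6.4 = +0.6°C.
Density altitude = 4300 + 120 × (0.6) = 4372 ft.

4372 ft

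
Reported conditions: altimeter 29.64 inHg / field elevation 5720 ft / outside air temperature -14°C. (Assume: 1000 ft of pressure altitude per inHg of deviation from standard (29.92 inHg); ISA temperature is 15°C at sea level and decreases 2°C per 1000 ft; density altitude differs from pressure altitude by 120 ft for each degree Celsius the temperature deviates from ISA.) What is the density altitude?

Pressure altitude = 5720 + (29.92 − 29.64) × 1000 = 5720 + (+280) = 6000 ft.
ISA temperature at 6000 ft = 15 − 2 × (6000/1000) = 3°C.
ISA deviation = -14 − 3 = -17°C.
Density altitude = 6000 + 120 × (-17) = 3960 ft.

3960 ft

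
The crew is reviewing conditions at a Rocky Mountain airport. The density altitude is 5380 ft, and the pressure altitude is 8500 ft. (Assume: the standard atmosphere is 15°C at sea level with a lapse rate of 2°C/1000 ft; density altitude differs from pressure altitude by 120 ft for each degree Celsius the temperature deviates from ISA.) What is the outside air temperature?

-28°C

Density altitude − pressure altitude = 5380 − 8500 = -3120 ft.
At 120 ft/°C that is an ISA deviation of -3120/120 = -26°C.
ISA temperature at 8500 ft = 15 − 2 × (8500/1000) = -2°C.
OAT = ISA + deviation = -2 + (-26) = -28°C.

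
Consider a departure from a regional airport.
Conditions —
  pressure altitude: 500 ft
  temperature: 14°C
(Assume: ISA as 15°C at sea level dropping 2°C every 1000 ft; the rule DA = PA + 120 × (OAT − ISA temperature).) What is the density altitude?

ISA temperature at 500 ft = 15 − 2 × (500/1000) = 14°C.
ISA deviation = 14 − 14 = 0°C.
Density altitude = 500 + 120 × (0) = 500 + (0) = 500 ft.

500 ft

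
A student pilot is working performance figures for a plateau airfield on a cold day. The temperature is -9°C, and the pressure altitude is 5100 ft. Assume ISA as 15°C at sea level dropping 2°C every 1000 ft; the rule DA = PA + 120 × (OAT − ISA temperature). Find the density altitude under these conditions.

ISA temperature at 5100 ft = 15 − 2 × (5100/1000) = 4.8°C.
ISA deviation = -9 − 4.8 = -13.8°C.
Density altitude = 5100 + 120 × (-13.8) = 5100 + (-1656) = 3444 ft.

3444 ft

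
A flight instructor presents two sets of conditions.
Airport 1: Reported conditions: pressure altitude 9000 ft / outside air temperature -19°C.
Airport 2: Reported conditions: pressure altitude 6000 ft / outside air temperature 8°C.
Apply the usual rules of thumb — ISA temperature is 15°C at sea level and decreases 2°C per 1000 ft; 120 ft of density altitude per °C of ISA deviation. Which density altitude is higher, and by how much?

Airport 1: ISA temp = -3°C, deviation -16°C, DA = 9000 + 120 × (-16) = 7080 ft.
Airport 2: ISA temp = 3°C, deviation +5°C, DA = 6000 + 120 × 5 = 6600 ft.
Airport 1 is higher by 7080 − 6600 = 480 ft.

Airport 1 by 480 ft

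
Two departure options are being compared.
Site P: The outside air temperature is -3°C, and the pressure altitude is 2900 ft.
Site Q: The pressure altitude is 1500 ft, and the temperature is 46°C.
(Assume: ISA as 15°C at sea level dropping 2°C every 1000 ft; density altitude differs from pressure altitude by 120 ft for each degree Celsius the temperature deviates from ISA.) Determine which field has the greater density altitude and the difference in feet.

Site Q by 4144 ft

Site P: ISA temp = 9.2°C, deviation -12.2°C, DA = 2900 + 120 × (-12.2) = 1436 ft.
Site Q: ISA temp = 12°C, deviation +34°C, DA = 1500 + 120 × 34 = 5580 ft.
Site Q is higher by 5580 − 1436 = 4144 ft.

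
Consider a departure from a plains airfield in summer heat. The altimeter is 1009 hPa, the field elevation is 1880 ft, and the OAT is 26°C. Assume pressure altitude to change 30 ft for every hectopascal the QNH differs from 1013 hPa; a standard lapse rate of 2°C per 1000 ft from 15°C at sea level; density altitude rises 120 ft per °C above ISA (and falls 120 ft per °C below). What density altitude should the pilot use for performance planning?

3800 ft

Pressure altitude = 1880 + (1013 − 1009) × 30 = 1880 + (+120) = 2000 ft.
ISA temperature at 2000 ft = 15 − 2 × (2000/1000) = 11°C.
ISA deviation = 26 − 11 = +15°C.
Density altitude = 2000 + 120 × (15) = 3800 ft.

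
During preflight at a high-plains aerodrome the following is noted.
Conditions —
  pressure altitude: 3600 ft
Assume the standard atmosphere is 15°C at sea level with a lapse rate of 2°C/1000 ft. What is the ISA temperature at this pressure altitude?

ISA temperature = 15 − 2 × (3600/1000) = 15 − 7.2 = 7.8°C.

7.8°C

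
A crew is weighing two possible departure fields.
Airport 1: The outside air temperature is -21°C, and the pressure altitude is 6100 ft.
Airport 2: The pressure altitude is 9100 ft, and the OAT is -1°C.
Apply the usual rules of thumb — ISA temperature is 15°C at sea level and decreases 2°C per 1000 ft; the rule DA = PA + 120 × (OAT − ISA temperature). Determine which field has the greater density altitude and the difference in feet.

Airport 2 by 6120 ft

Airport 1: ISA temp = 2.8°C, deviation -23.8°C, DA = 6100 + 120 × (-23.8) = 3244 ft.
Airport 2: ISA temp = -3.2°C, deviation +2.2°C, DA = 9100 + 120 × 2.2 = 9364 ft.
Airport 2 is higher by 9364 − 3244 = 6120 ft.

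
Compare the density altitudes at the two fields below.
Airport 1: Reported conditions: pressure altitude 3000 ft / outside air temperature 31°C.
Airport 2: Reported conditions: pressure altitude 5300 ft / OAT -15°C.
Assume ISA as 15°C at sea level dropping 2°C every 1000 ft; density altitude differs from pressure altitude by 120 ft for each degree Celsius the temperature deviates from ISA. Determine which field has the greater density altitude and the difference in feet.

Airport 1 by 2668 ft

Airport 1: ISA temp = 9°C, deviation +22°C, DA = 3000 + 120 × 22 = 5640 ft.
Airport 2: ISA temp = 4.4°C, deviation -19.4°C, DA = 5300 + 120 × (-19.4) = 2972 ft.
Airport 1 is higher by 5640 − 2972 = 2668 ft.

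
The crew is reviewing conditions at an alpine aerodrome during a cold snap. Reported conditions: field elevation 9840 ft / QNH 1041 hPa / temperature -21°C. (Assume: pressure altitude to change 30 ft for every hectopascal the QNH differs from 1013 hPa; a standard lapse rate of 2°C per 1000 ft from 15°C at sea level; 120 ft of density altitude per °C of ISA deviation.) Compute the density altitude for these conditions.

6840 ft

Pressure altitude = 9840 + (1013 − 1041) × 30 = 9840 + (-840) = 9000 ft.
ISA temperature at 9000 ft = 15 − 2 × (9000/1000) = -3°C.
ISA deviation = -21 − (-3) = -18°C.
Density altitude = 9000 + 120 × (-18) = 6840 ft.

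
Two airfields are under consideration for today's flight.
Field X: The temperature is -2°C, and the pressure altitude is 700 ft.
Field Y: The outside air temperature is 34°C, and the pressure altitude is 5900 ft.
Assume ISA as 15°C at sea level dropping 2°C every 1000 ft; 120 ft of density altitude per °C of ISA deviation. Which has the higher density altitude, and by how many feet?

Field X: ISA temp = 13.6°C, deviation -15.6°C, DA = 700 + 120 × (-15.6) = -1172 ft.
Field Y: ISA temp = 3.2°C, deviation +30.8°C, DA = 5900 + 120 × 30.8 = 9596 ft.
Field Y is higher by 9596 − (-1172) = 10768 ft.

Field Y by 10768 ft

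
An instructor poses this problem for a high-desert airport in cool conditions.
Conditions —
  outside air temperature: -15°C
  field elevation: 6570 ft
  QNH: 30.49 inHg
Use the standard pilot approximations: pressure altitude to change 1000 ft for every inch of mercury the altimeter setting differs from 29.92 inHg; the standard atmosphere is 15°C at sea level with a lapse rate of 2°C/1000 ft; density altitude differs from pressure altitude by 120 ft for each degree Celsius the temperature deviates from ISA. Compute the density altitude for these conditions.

Pressure altitude = 6570 + (29.92 − 30.49) × 1000 = 6570 + (-570) = 6000 ft.
ISA temperature at 6000 ft = 15 − 2 × (6000/1000) = 3°C.
ISA deviation = -15 − 3 = -18°C.
Density altitude = 6000 + 120 × (-18) = 3840 ft.

3840 ft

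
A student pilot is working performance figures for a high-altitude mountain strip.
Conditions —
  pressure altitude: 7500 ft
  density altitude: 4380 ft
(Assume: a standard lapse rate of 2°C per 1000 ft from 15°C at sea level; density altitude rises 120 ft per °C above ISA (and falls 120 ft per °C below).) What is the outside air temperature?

-26°C

Density altitude − pressure altitude = 4380 − 7500 = -3120 ft.
At 120 ft/°C that is an ISA deviation of -3120/120 = -26°C.
ISA temperature at 7500 ft = 15 − 2 × (7500/1000) = 0°C.
OAT = ISA + deviation = 0 + (-26) = -26°C.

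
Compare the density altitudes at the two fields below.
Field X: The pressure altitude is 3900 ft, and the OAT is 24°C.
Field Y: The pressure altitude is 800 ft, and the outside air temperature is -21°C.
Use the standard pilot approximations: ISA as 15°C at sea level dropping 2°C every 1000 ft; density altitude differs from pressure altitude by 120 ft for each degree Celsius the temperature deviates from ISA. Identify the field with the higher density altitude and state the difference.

Field X by 9244 ft

Field X: ISA temp = 7.2°C, deviation +16.8°C, DA = 3900 + 120 × 16.8 = 5916 ft.
Field Y: ISA temp = 13.4°C, deviation -34.4°C, DA = 800 + 120 × (-34.4) = -3328 ft.
Field X is higher by 5916 − (-3328) = 9244 ft.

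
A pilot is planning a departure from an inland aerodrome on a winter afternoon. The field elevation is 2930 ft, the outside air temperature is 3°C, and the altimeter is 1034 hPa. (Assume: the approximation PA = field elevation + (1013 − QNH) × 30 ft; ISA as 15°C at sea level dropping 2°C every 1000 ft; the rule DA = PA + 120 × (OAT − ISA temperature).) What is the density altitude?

Pressure altitude = 2930 + (1013 − 1034) × 30 = 2930 + (-630) = 2300 ft.
ISA temperature at 2300 ft = 15 − 2 × (2300/1000) = 10.4°C.
ISA deviation = 3 − 10.4 = -7.4°C.
Density altitude = 2300 + 120 × (-7.4) = 1412 ft.

1412 ft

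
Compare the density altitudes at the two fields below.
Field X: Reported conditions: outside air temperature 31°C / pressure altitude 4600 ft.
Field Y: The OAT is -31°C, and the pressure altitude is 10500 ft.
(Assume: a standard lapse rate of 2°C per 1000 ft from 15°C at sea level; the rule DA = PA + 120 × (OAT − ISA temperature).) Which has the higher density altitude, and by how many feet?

Field X by 124 ft

Field X: ISA temp = 5.8°C, deviation +25.2°C, DA = 4600 + 120 × 25.2 = 7624 ft.
Field Y: ISA temp = -6°C, deviation -25°C, DA = 10500 + 120 × (-25) = 7500 ft.
Field X is higher by 7624 − 7500 = 124 ft.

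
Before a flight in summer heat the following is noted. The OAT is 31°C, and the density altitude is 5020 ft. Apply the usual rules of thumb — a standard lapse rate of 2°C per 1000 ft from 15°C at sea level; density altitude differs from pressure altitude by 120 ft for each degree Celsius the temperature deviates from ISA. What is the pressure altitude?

DA = PA + 120 × (OAT − (15 − 2·PA/1000)) = PA + 120·OAT − 1800 + 0.24·PA = 1.24·PA + 120·OAT − 1800.
So 1.24·PA = 5020 − 120 × 31 + 1800 = 3100.
PA = 3100 / 1.24 = 2500 ft.

2500 ft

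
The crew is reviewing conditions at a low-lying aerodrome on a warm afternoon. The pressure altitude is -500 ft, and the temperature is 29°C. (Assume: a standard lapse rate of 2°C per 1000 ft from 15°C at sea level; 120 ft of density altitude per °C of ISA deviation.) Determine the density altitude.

ISA temperature at -500 ft = 15 − 2 × (-500/1000) = 16°C.
ISA deviation = 29 − 16 = +13°C.
Density altitude = -500 + 120 × (13) = -500 + (+1560) = 1060 ft.

1060 ft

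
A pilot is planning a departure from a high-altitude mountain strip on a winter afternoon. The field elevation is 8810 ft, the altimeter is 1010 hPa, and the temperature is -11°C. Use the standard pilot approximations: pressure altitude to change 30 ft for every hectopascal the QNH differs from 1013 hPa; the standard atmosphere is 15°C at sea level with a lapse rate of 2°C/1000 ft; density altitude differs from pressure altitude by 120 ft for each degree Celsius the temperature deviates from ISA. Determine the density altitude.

Pressure altitude = 8810 + (1013 − 1010) × 30 = 8810 + (+90) = 8900 ft.
ISA temperature at 8900 ft = 15 − 2 × (8900/1000) = -2.8°C.
ISA deviation = -11 − (-2.8) = -8.2°C.
Density altitude = 8900 + 120 × (-8.2) = 7916 ft.

7916 ft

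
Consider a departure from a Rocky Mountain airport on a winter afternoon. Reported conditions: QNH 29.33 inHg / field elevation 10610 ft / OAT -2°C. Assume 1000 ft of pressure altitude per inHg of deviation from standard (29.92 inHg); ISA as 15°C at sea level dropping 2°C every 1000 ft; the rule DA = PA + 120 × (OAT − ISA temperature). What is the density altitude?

Pressure altitude = 10610 + (29.92 − 29.33) × 1000 = 10610 + (+590) = 11200 ft.
ISA temperature at 11200 ft = 15 − 2 × (11200/1000) = -7.4°C.
ISA deviation = -2 − (-7.4) = +5.4°C.
Density altitude = 11200 + 120 × (5.4) = 11848 ft.

11848 ft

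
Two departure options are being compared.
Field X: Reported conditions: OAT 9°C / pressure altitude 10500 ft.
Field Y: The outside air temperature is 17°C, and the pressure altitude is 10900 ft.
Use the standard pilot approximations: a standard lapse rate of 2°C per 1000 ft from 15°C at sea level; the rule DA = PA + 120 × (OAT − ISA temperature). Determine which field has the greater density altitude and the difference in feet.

Field X: ISA temp = -6°C, deviation +15°C, DA = 10500 + 120 × 15 = 12300 ft.
Field Y: ISA temp = -6.8°C, deviation +23.8°C, DA = 10900 + 120 × 23.8 = 13756 ft.
Field Y is higher by 13756 − 12300 = 1456 ft.

Field Y by 1456 ft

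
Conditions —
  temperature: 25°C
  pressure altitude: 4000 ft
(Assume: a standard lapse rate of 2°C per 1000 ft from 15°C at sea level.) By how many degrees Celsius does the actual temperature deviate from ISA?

ISA+18°C

ISA temperature at 4000 ft = 15 − 2 × (4000/1000) = 7°C.
Deviation = OAT − ISA = 25 − 7 = +18°C.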